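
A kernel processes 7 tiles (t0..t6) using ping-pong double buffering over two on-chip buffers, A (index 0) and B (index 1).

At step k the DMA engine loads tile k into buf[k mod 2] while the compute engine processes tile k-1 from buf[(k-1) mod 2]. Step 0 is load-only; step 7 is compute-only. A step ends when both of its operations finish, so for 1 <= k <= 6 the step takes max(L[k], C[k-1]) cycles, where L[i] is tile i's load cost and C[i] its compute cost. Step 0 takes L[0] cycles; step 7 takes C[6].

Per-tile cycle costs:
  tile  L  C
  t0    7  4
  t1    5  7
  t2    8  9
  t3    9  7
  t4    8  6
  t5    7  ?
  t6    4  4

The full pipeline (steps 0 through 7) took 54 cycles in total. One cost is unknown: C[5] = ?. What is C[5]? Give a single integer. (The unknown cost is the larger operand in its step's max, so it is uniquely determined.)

step 0 | dur = L[0]=7 = 7
step 1 | dur = max(L[1]=5, C[0]=4) = 5
step 2 | dur = max(L[2]=8, C[1]=7) = 8
step 3 | dur = max(L[3]=9, C[2]=9) = 9
step 4 | dur = max(L[4]=8, C[3]=7) = 8
step 5 | dur = max(L[5]=7, C[4]=6) = 7
step 6 | dur = max(L[6]=4, C[5]=?) = C[5]  (unknown; binding)
step 7 | dur = C[6]=4 = 4
sum of known step durations = 48
dur[6] = total - known = 54 - 48 = 6
C[5] is the binding max in step 6, so C[5] = dur[6] = 6

C[5] = 6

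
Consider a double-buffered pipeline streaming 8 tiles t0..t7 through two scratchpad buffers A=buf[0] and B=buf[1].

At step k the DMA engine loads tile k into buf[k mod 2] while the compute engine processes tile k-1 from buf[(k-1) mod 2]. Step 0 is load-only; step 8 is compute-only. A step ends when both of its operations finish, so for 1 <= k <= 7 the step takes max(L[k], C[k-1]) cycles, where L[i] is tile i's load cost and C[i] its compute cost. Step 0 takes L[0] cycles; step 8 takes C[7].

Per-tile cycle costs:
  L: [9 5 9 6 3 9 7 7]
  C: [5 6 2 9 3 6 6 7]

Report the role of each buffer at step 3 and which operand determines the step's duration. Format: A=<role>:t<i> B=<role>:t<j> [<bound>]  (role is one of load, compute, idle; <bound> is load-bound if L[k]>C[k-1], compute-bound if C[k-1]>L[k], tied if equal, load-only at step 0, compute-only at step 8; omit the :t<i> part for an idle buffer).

step 3: A=compute:t2 B=load:t3 [load-bound]

[0] DMA t0→A (9c) ∥ CU idle ⇒ 9c, clock 9
[1] DMA t1→B (5c) ∥ CU A:t0 (5c) ⇒ 5c, clock 14
[2] DMA t2→A (9c) ∥ CU B:t1 (6c) ⇒ 9c, clock 23
[3] DMA t3→B (6c) ∥ CU A:t2 (2c) ⇒ 6c, clock 29
[4] DMA t4→A (3c) ∥ CU B:t3 (9c) ⇒ 9c, clock 38
[5] DMA t5→B (9c) ∥ CU A:t4 (3c) ⇒ 9c, clock 47
[6] DMA t6→A (7c) ∥ CU B:t5 (6c) ⇒ 7c, clock 54
[7] DMA t7→B (7c) ∥ CU A:t6 (6c) ⇒ 7c, clock 61
[8] DMA idle ∥ CU B:t7 (7c) ⇒ 7c, clock 68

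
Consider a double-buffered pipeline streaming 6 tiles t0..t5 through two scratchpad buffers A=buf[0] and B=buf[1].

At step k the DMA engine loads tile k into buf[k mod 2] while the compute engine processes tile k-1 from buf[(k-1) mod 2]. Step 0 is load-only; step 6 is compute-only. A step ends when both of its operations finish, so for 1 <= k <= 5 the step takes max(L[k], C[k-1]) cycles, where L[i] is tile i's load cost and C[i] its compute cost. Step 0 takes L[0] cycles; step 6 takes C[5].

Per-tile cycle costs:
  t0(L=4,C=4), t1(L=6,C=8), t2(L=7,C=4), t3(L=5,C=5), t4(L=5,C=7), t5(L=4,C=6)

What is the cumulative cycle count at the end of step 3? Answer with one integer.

end_cycle[3] = 23

  0. 4=4c; end=4; A:t0 B:-
  1. max(6,4)=6c; end=10; A:t0 B:t1
  2. max(7,8)=8c; end=18; A:t2 B:t1
  3. max(5,4)=5c; end=23; A:t2 B:t3
  4. max(5,5)=5c; end=28; A:t4 B:t3
  5. max(4,7)=7c; end=35; A:t4 B:t5
  6. 6=6c; end=41; A:t4 B:t5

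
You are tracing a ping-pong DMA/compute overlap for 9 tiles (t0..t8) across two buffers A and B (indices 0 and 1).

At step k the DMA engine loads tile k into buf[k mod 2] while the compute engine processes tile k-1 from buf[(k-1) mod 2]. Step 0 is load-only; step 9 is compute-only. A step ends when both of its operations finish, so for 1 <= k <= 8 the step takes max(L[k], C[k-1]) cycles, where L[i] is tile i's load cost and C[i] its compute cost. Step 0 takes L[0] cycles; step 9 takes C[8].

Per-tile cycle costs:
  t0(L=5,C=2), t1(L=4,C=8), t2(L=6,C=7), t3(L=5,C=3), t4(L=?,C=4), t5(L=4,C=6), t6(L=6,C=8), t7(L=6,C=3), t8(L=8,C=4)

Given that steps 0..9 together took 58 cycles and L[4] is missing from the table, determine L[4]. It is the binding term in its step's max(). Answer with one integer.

step 0 = dur = L[0]=5 = 5
step 1 = dur = max(L[1]=4, C[0]=2) = 4
step 2 = dur = max(L[2]=6, C[1]=8) = 8
step 3 = dur = max(L[3]=5, C[2]=7) = 7
step 4 = dur = max(L[4]=?, C[3]=3) = L[4]  (unknown; binding)
step 5 = dur = max(L[5]=4, C[4]=4) = 4
step 6 = dur = max(L[6]=6, C[5]=6) = 6
step 7 = dur = max(L[7]=6, C[6]=8) = 8
step 8 = dur = max(L[8]=8, C[7]=3) = 8
step 9 = dur = C[8]=4 = 4
sum of known step durations = 54
dur[4] = total - known = 58 - 54 = 4
L[4] is the binding max in step 4, so L[4] = dur[4] = 4

L[4] = 4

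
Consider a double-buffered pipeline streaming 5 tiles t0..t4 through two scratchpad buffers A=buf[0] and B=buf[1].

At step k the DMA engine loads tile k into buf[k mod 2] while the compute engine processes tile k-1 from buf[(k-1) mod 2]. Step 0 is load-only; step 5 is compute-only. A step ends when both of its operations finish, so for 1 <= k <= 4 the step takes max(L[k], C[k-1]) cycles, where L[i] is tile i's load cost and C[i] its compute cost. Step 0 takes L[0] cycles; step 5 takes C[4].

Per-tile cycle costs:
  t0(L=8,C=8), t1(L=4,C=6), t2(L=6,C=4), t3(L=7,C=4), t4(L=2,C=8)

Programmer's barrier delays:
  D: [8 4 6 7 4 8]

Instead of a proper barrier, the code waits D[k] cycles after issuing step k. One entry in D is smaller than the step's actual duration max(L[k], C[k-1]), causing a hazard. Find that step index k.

step 0: need L[0]=8 = 8; D[0]=8 ok
step 1: need max(L[1]=4,C[0]=8) = 8; D[1]=4 SHORT
step 2: need max(L[2]=6,C[1]=6) = 6; D[2]=6 ok
step 3: need max(L[3]=7,C[2]=4) = 7; D[3]=7 ok
step 4: need max(L[4]=2,C[3]=4) = 4; D[4]=4 ok
step 5: need C[4]=8 = 8; D[5]=8 ok

hazard at step 1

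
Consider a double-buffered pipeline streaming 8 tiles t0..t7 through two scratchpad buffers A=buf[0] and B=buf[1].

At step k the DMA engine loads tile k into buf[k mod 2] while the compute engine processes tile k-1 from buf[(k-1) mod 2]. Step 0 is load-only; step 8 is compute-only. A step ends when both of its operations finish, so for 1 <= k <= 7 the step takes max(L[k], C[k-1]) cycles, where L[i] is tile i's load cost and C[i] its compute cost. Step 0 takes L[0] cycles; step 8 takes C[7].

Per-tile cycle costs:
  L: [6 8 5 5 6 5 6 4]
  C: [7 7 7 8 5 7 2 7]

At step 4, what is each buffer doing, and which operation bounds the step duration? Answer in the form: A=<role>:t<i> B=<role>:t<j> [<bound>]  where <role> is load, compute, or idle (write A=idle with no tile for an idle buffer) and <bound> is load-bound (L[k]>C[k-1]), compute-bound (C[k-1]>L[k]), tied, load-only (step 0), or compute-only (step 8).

step 4: A=load:t4 B=compute:t3 [compute-bound]

k=0 load=t0/6c comp=- wait=6 total=6
k=1 load=t1/8c comp=t0/7c wait=8 total=14
k=2 load=t2/5c comp=t1/7c wait=7 total=21
k=3 load=t3/5c comp=t2/7c wait=7 total=28
k=4 load=t4/6c comp=t3/8c wait=8 total=36
k=5 load=t5/5c comp=t4/5c wait=5 total=41
k=6 load=t6/6c comp=t5/7c wait=7 total=48
k=7 load=t7/4c comp=t6/2c wait=4 total=52
k=8 load=- comp=t7/7c wait=7 total=59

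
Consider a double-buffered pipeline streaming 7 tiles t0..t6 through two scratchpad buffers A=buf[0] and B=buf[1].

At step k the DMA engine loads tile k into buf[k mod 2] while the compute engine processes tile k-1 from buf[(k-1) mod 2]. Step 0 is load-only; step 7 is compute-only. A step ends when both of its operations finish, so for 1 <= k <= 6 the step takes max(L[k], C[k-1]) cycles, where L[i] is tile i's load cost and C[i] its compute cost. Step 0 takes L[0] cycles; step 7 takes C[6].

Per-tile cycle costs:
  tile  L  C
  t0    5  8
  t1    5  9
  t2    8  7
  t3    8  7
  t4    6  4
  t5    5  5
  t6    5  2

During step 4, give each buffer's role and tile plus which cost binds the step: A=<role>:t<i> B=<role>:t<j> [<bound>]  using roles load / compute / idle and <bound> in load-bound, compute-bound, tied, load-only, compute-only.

[0] DMA t0→A (5c) ∥ CU idle ⇒ 5c, clock 5
[1] DMA t1→B (5c) ∥ CU A:t0 (8c) ⇒ 8c, clock 13
[2] DMA t2→A (8c) ∥ CU B:t1 (9c) ⇒ 9c, clock 22
[3] DMA t3→B (8c) ∥ CU A:t2 (7c) ⇒ 8c, clock 30
[4] DMA t4→A (6c) ∥ CU B:t3 (7c) ⇒ 7c, clock 37
[5] DMA t5→B (5c) ∥ CU A:t4 (4c) ⇒ 5c, clock 42
[6] DMA t6→A (5c) ∥ CU B:t5 (5c) ⇒ 5c, clock 47
[7] DMA idle ∥ CU A:t6 (2c) ⇒ 2c, clock 49

step 4: A=load:t4 B=compute:t3 [compute-bound]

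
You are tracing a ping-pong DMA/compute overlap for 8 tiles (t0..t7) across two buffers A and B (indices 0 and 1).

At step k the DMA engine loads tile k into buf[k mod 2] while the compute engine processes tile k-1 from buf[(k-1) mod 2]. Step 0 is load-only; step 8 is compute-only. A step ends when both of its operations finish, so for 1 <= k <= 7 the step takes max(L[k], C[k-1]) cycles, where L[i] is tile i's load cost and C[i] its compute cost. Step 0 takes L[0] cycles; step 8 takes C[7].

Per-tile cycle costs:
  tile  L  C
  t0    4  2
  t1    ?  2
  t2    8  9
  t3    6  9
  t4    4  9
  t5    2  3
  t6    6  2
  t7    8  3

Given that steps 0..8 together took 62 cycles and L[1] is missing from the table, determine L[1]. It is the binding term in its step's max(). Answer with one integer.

L[1] = 6

step 0 → dur = L[0]=4 = 4
step 1 → dur = max(L[1]=?, C[0]=2) = L[1]  (unknown; binding)
step 2 → dur = max(L[2]=8, C[1]=2) = 8
step 3 → dur = max(L[3]=6, C[2]=9) = 9
step 4 → dur = max(L[4]=4, C[3]=9) = 9
step 5 → dur = max(L[5]=2, C[4]=9) = 9
step 6 → dur = max(L[6]=6, C[5]=3) = 6
step 7 → dur = max(L[7]=8, C[6]=2) = 8
step 8 → dur = C[7]=3 = 3
sum of known step durations = 56
dur[1] = total - known = 62 - 56 = 6
L[1] is the binding max in step 1, so L[1] = dur[1] = 6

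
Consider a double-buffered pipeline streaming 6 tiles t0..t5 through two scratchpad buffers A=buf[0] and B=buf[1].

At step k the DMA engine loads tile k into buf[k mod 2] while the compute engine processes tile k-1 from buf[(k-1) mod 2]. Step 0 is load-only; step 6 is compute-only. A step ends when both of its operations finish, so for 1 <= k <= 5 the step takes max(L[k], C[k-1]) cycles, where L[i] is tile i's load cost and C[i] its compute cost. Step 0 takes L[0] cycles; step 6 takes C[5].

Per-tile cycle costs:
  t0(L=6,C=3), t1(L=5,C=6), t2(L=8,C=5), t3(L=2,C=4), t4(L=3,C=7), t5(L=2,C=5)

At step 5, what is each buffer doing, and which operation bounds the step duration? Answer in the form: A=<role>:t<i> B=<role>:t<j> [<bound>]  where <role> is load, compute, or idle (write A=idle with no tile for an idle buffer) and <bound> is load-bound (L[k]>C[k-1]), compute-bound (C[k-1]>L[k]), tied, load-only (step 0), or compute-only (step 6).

step 5: A=compute:t4 B=load:t5 [compute-bound]

step 0: L[0]=6 → dur=6, Σ=6 | A=load:t0 B=idle [load-only]
step 1: L[1]=5 C[0]=3 → dur=5, Σ=11 | A=compute:t0 B=load:t1 [load-bound]
step 2: L[2]=8 C[1]=6 → dur=8, Σ=19 | A=load:t2 B=compute:t1 [load-bound]
step 3: L[3]=2 C[2]=5 → dur=5, Σ=24 | A=compute:t2 B=load:t3 [compute-bound]
step 4: L[4]=3 C[3]=4 → dur=4, Σ=28 | A=load:t4 B=compute:t3 [compute-bound]
step 5: L[5]=2 C[4]=7 → dur=7, Σ=35 | A=compute:t4 B=load:t5 [compute-bound]
step 6: C[5]=5 → dur=5, Σ=40 | A=idle B=compute:t5 [compute-only]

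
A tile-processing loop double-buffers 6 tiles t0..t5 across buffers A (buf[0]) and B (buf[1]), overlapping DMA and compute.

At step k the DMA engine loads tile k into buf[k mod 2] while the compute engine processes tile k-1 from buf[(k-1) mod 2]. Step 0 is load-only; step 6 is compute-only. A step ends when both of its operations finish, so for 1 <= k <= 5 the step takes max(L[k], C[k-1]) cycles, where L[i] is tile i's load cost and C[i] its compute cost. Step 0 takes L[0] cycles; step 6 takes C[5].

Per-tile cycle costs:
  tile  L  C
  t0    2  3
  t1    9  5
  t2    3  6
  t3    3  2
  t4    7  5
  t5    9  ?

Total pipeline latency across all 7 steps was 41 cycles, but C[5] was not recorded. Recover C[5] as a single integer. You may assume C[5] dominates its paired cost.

C[5] = 3

step 0: dur = L[0]=2 = 2
step 1: dur = max(L[1]=9, C[0]=3) = 9
step 2: dur = max(L[2]=3, C[1]=5) = 5
step 3: dur = max(L[3]=3, C[2]=6) = 6
step 4: dur = max(L[4]=7, C[3]=2) = 7
step 5: dur = max(L[5]=9, C[4]=5) = 9
step 6: dur = C[5]=? = C[5]  (unknown; binding)
sum of known step durations = 38
dur[6] = total - known = 41 - 38 = 3
C[5] is the binding max in step 6, so C[5] = dur[6] = 3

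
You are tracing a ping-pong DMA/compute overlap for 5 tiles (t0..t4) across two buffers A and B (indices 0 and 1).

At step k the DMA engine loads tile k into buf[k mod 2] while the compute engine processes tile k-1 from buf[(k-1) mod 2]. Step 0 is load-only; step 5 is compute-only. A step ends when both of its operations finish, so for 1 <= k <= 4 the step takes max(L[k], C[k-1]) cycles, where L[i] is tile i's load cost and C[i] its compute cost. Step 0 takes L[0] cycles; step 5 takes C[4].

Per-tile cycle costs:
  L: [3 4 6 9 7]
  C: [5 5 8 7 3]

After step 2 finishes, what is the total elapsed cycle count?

end_cycle[2] = 14

step 0: L[0]=3 → dur=3, Σ=3 | A=load:t0 B=idle [load-only]
step 1: L[1]=4 C[0]=5 → dur=5, Σ=8 | A=compute:t0 B=load:t1 [compute-bound]
step 2: L[2]=6 C[1]=5 → dur=6, Σ=14 | A=load:t2 B=compute:t1 [load-bound]
step 3: L[3]=9 C[2]=8 → dur=9, Σ=23 | A=compute:t2 B=load:t3 [load-bound]
step 4: L[4]=7 C[3]=7 → dur=7, Σ=30 | A=load:t4 B=compute:t3 [tied]
step 5: C[4]=3 → dur=3, Σ=33 | A=compute:t4 B=idle [compute-only]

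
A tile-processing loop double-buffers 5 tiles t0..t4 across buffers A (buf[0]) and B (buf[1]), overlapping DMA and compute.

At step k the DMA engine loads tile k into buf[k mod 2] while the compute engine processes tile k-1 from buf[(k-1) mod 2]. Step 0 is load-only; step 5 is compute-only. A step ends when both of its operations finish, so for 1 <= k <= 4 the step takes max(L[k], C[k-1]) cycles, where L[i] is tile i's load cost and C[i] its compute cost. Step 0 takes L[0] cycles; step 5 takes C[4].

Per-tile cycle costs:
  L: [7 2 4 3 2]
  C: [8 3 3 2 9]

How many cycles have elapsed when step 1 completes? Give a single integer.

k=0 load=t0/7c comp=- wait=7 total=7
k=1 load=t1/2c comp=t0/8c wait=8 total=15
k=2 load=t2/4c comp=t1/3c wait=4 total=19
k=3 load=t3/3c comp=t2/3c wait=3 total=22
k=4 load=t4/2c comp=t3/2c wait=2 total=24
k=5 load=- comp=t4/9c wait=9 total=33

end_cycle[1] = 15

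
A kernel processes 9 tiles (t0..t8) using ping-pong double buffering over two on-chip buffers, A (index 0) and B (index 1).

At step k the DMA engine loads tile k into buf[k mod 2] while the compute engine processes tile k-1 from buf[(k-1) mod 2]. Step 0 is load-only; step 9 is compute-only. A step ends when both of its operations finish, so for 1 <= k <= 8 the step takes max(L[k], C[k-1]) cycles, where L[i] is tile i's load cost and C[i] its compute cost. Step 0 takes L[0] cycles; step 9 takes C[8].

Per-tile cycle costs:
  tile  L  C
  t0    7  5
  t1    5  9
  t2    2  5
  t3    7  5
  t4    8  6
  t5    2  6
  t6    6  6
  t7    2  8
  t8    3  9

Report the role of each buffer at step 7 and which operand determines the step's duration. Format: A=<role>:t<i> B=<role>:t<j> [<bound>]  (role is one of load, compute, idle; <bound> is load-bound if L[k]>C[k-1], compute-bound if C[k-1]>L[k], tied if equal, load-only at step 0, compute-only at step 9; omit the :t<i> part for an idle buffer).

step 7: A=compute:t6 B=load:t7 [compute-bound]

[0] DMA t0→A (7c) ∥ CU idle ⇒ 7c, clock 7
[1] DMA t1→B (5c) ∥ CU A:t0 (5c) ⇒ 5c, clock 12
[2] DMA t2→A (2c) ∥ CU B:t1 (9c) ⇒ 9c, clock 21
[3] DMA t3→B (7c) ∥ CU A:t2 (5c) ⇒ 7c, clock 28
[4] DMA t4→A (8c) ∥ CU B:t3 (5c) ⇒ 8c, clock 36
[5] DMA t5→B (2c) ∥ CU A:t4 (6c) ⇒ 6c, clock 42
[6] DMA t6→A (6c) ∥ CU B:t5 (6c) ⇒ 6c, clock 48
[7] DMA t7→B (2c) ∥ CU A:t6 (6c) ⇒ 6c, clock 54
[8] DMA t8→A (3c) ∥ CU B:t7 (8c) ⇒ 8c, clock 62
[9] DMA idle ∥ CU A:t8 (9c) ⇒ 9c, clock 71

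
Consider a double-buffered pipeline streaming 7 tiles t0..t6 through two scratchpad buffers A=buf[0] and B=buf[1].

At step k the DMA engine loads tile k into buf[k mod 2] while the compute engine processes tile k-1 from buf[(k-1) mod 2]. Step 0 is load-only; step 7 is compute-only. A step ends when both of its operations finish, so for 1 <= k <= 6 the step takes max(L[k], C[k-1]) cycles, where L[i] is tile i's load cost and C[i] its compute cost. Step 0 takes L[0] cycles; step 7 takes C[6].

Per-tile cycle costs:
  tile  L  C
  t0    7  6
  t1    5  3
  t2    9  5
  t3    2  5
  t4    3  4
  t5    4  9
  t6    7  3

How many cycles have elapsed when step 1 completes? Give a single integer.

end_cycle[1] = 13

  0. 7=7c; end=7; A:t0 B:-
  1. max(5,6)=6c; end=13; A:t0 B:t1
  2. max(9,3)=9c; end=22; A:t2 B:t1
  3. max(2,5)=5c; end=27; A:t2 B:t3
  4. max(3,5)=5c; end=32; A:t4 B:t3
  5. max(4,4)=4c; end=36; A:t4 B:t5
  6. max(7,9)=9c; end=45; A:t6 B:t5
  7. 3=3c; end=48; A:t6 B:t5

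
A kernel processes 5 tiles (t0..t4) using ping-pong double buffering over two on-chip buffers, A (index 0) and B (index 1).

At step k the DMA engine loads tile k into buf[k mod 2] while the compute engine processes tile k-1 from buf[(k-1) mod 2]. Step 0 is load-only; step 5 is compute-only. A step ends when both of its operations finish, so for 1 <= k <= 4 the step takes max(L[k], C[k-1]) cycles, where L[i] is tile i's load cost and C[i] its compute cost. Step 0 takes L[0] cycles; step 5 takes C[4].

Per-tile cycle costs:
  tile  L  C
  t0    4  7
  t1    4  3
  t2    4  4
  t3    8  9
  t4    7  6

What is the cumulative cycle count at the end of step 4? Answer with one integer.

[0] DMA t0→A (4c) ∥ CU idle ⇒ 4c, clock 4
[1] DMA t1→B (4c) ∥ CU A:t0 (7c) ⇒ 7c, clock 11
[2] DMA t2→A (4c) ∥ CU B:t1 (3c) ⇒ 4c, clock 15
[3] DMA t3→B (8c) ∥ CU A:t2 (4c) ⇒ 8c, clock 23
[4] DMA t4→A (7c) ∥ CU B:t3 (9c) ⇒ 9c, clock 32
[5] DMA idle ∥ CU A:t4 (6c) ⇒ 6c, clock 38

end_cycle[4] = 32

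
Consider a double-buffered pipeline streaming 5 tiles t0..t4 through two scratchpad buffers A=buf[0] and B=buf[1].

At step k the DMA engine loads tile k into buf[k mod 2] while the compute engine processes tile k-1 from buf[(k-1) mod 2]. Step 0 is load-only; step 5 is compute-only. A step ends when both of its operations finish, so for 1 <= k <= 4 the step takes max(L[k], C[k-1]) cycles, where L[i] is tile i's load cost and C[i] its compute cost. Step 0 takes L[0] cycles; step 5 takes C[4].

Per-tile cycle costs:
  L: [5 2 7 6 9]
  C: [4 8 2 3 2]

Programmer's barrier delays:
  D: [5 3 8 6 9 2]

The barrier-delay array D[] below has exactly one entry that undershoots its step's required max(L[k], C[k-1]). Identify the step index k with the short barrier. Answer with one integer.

[0] required=L[0]=5=5 vs D=5 ok
[1] required=max(L[1]=2,C[0]=4)=4 vs D=3 SHORT
[2] required=max(L[2]=7,C[1]=8)=8 vs D=8 ok
[3] required=max(L[3]=6,C[2]=2)=6 vs D=6 ok
[4] required=max(L[4]=9,C[3]=3)=9 vs D=9 ok
[5] required=C[4]=2=2 vs D=2 ok

hazard at step 1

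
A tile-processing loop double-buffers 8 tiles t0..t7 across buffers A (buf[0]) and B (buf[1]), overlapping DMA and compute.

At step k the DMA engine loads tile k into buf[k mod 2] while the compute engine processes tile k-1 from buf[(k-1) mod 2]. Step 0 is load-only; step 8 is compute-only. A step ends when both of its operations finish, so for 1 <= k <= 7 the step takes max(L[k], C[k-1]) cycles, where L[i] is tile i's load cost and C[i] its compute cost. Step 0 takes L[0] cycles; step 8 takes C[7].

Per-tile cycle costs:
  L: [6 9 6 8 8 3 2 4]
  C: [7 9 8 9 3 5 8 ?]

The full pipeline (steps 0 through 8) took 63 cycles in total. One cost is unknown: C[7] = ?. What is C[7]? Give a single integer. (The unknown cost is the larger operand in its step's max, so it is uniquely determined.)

C[7] = 6

step 0 | dur = L[0]=6 = 6
step 1 | dur = max(L[1]=9, C[0]=7) = 9
step 2 | dur = max(L[2]=6, C[1]=9) = 9
step 3 | dur = max(L[3]=8, C[2]=8) = 8
step 4 | dur = max(L[4]=8, C[3]=9) = 9
step 5 | dur = max(L[5]=3, C[4]=3) = 3
step 6 | dur = max(L[6]=2, C[5]=5) = 5
step 7 | dur = max(L[7]=4, C[6]=8) = 8
step 8 | dur = C[7]=? = C[7]  (unknown; binding)
sum of known step durations = 57
dur[8] = total - known = 63 - 57 = 6
C[7] is the binding max in step 8, so C[7] = dur[8] = 6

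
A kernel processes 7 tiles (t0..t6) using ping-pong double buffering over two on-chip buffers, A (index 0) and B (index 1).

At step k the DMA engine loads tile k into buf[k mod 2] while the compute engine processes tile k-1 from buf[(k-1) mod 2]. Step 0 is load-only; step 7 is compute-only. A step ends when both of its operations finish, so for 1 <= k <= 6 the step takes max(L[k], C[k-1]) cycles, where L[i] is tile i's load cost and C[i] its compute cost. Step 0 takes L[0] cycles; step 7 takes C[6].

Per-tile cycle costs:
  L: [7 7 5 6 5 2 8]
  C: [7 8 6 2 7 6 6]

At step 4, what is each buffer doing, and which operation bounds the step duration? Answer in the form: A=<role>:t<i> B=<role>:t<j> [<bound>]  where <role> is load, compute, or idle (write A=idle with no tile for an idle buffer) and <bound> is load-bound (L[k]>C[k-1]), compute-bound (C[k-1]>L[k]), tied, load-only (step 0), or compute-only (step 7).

step 4: A=load:t4 B=compute:t3 [load-bound]

  0. 7=7c; end=7; A:t0 B:-
  1. max(7,7)=7c; end=14; A:t0 B:t1
  2. max(5,8)=8c; end=22; A:t2 B:t1
  3. max(6,6)=6c; end=28; A:t2 B:t3
  4. max(5,2)=5c; end=33; A:t4 B:t3
  5. max(2,7)=7c; end=40; A:t4 B:t5
  6. max(8,6)=8c; end=48; A:t6 B:t5
  7. 6=6c; end=54; A:t6 B:t5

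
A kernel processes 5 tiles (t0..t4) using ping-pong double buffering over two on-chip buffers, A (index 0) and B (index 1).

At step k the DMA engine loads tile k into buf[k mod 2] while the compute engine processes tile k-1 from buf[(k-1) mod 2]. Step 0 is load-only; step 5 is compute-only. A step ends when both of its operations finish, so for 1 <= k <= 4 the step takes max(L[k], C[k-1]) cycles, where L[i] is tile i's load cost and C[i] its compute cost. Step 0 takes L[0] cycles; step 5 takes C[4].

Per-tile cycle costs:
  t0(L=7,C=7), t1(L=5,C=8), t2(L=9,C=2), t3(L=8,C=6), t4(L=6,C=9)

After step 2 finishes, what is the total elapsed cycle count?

k=0 load=t0/7c comp=- wait=7 total=7
k=1 load=t1/5c comp=t0/7c wait=7 total=14
k=2 load=t2/9c comp=t1/8c wait=9 total=23
k=3 load=t3/8c comp=t2/2c wait=8 total=31
k=4 load=t4/6c comp=t3/6c wait=6 total=37
k=5 load=- comp=t4/9c wait=9 total=46

end_cycle[2] = 23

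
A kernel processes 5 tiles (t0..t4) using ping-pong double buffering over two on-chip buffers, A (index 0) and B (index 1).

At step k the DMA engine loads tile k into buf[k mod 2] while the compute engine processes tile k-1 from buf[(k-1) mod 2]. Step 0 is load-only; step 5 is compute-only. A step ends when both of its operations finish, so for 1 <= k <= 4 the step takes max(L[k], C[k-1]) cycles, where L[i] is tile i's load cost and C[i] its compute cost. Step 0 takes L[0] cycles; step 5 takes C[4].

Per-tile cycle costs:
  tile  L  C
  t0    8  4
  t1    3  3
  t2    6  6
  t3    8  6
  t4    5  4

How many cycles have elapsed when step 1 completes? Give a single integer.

end_cycle[1] = 12

step 0: L[0]=8 → dur=8, Σ=8 | A=load:t0 B=idle [load-only]
step 1: L[1]=3 C[0]=4 → dur=4, Σ=12 | A=compute:t0 B=load:t1 [compute-bound]
step 2: L[2]=6 C[1]=3 → dur=6, Σ=18 | A=load:t2 B=compute:t1 [load-bound]
step 3: L[3]=8 C[2]=6 → dur=8, Σ=26 | A=compute:t2 B=load:t3 [load-bound]
step 4: L[4]=5 C[3]=6 → dur=6, Σ=32 | A=load:t4 B=compute:t3 [compute-bound]
step 5: C[4]=4 → dur=4, Σ=36 | A=compute:t4 B=idle [compute-only]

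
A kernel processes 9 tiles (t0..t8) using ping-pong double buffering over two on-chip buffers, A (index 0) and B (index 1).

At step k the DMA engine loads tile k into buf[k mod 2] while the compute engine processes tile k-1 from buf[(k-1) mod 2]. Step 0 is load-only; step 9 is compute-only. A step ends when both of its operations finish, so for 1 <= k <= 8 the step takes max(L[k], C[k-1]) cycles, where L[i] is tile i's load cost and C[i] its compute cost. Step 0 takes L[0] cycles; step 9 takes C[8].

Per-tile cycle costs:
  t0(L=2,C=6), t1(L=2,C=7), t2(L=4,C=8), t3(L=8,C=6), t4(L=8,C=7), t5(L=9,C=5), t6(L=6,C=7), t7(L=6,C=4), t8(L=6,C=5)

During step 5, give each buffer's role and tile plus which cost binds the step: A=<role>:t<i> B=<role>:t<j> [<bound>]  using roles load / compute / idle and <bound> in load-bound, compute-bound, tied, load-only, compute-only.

  0. 2=2c; end=2; A:t0 B:-
  1. max(2,6)=6c; end=8; A:t0 B:t1
  2. max(4,7)=7c; end=15; A:t2 B:t1
  3. max(8,8)=8c; end=23; A:t2 B:t3
  4. max(8,6)=8c; end=31; A:t4 B:t3
  5. max(9,7)=9c; end=40; A:t4 B:t5
  6. max(6,5)=6c; end=46; A:t6 B:t5
  7. max(6,7)=7c; end=53; A:t6 B:t7
  8. max(6,4)=6c; end=59; A:t8 B:t7
  9. 5=5c; end=64; A:t8 B:t7

step 5: A=compute:t4 B=load:t5 [load-bound]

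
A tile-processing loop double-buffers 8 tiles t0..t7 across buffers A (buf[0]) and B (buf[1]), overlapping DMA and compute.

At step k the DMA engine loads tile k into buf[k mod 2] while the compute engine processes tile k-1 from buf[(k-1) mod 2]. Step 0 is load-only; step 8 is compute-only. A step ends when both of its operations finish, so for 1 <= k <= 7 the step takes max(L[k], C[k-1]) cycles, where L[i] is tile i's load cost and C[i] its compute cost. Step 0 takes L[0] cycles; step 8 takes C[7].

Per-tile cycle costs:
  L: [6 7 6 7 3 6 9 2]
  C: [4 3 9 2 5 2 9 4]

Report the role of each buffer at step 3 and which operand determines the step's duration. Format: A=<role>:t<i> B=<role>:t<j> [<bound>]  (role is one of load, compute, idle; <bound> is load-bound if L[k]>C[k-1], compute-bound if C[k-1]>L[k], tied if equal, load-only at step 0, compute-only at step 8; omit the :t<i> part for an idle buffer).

step 0: L[0]=6 → dur=6, Σ=6 | A=load:t0 B=idle [load-only]
step 1: L[1]=7 C[0]=4 → dur=7, Σ=13 | A=compute:t0 B=load:t1 [load-bound]
step 2: L[2]=6 C[1]=3 → dur=6, Σ=19 | A=load:t2 B=compute:t1 [load-bound]
step 3: L[3]=7 C[2]=9 → dur=9, Σ=28 | A=compute:t2 B=load:t3 [compute-bound]
step 4: L[4]=3 C[3]=2 → dur=3, Σ=31 | A=load:t4 B=compute:t3 [load-bound]
step 5: L[5]=6 C[4]=5 → dur=6, Σ=37 | A=compute:t4 B=load:t5 [load-bound]
step 6: L[6]=9 C[5]=2 → dur=9, Σ=46 | A=load:t6 B=compute:t5 [load-bound]
step 7: L[7]=2 C[6]=9 → dur=9, Σ=55 | A=compute:t6 B=load:t7 [compute-bound]
step 8: C[7]=4 → dur=4, Σ=59 | A=idle B=compute:t7 [compute-only]

step 3: A=compute:t2 B=load:t3 [compute-bound]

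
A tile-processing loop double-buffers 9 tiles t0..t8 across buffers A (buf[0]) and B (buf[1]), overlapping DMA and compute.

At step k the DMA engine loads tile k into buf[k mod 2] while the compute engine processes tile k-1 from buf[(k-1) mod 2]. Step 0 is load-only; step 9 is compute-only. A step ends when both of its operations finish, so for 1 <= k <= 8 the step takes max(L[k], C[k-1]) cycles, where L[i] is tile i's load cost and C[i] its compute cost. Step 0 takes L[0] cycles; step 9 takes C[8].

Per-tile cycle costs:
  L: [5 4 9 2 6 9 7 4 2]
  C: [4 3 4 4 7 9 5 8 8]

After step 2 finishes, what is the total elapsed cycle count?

[0] DMA t0→A (5c) ∥ CU idle ⇒ 5c, clock 5
[1] DMA t1→B (4c) ∥ CU A:t0 (4c) ⇒ 4c, clock 9
[2] DMA t2→A (9c) ∥ CU B:t1 (3c) ⇒ 9c, clock 18
[3] DMA t3→B (2c) ∥ CU A:t2 (4c) ⇒ 4c, clock 22
[4] DMA t4→A (6c) ∥ CU B:t3 (4c) ⇒ 6c, clock 28
[5] DMA t5→B (9c) ∥ CU A:t4 (7c) ⇒ 9c, clock 37
[6] DMA t6→A (7c) ∥ CU B:t5 (9c) ⇒ 9c, clock 46
[7] DMA t7→B (4c) ∥ CU A:t6 (5c) ⇒ 5c, clock 51
[8] DMA t8→A (2c) ∥ CU B:t7 (8c) ⇒ 8c, clock 59
[9] DMA idle ∥ CU A:t8 (8c) ⇒ 8c, clock 67

end_cycle[2] = 18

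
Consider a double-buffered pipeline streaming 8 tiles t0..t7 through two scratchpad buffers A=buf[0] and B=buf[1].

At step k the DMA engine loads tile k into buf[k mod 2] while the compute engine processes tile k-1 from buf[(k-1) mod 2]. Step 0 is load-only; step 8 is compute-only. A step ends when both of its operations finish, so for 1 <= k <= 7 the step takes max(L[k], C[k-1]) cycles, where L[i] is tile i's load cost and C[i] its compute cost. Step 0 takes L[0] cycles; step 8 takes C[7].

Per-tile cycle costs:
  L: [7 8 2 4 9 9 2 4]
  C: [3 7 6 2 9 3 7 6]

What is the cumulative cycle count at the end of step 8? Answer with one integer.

end_cycle[8] = 62

  0. 7=7c; end=7; A:t0 B:-
  1. max(8,3)=8c; end=15; A:t0 B:t1
  2. max(2,7)=7c; end=22; A:t2 B:t1
  3. max(4,6)=6c; end=28; A:t2 B:t3
  4. max(9,2)=9c; end=37; A:t4 B:t3
  5. max(9,9)=9c; end=46; A:t4 B:t5
  6. max(2,3)=3c; end=49; A:t6 B:t5
  7. max(4,7)=7c; end=56; A:t6 B:t7
  8. 6=6c; end=62; A:t6 B:t7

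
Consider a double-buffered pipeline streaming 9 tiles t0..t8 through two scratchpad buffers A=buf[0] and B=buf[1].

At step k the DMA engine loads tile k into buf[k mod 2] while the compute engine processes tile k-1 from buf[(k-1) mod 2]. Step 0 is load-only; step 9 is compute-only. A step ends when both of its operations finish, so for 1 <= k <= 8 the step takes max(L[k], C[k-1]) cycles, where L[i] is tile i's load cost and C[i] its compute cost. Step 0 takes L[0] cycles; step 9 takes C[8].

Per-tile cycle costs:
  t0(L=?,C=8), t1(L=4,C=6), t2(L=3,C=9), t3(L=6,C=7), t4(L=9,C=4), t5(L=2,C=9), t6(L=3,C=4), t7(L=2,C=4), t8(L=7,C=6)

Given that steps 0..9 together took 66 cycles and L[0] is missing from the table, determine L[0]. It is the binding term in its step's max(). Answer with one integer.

step 0: dur = L[0]=? = L[0]  (unknown; binding)
step 1: dur = max(L[1]=4, C[0]=8) = 8
step 2: dur = max(L[2]=3, C[1]=6) = 6
step 3: dur = max(L[3]=6, C[2]=9) = 9
step 4: dur = max(L[4]=9, C[3]=7) = 9
step 5: dur = max(L[5]=2, C[4]=4) = 4
step 6: dur = max(L[6]=3, C[5]=9) = 9
step 7: dur = max(L[7]=2, C[6]=4) = 4
step 8: dur = max(L[8]=7, C[7]=4) = 7
step 9: dur = C[8]=6 = 6
sum of known step durations = 62
dur[0] = total - known = 66 - 62 = 4
L[0] is the binding max in step 0, so L[0] = dur[0] = 4

L[0] = 4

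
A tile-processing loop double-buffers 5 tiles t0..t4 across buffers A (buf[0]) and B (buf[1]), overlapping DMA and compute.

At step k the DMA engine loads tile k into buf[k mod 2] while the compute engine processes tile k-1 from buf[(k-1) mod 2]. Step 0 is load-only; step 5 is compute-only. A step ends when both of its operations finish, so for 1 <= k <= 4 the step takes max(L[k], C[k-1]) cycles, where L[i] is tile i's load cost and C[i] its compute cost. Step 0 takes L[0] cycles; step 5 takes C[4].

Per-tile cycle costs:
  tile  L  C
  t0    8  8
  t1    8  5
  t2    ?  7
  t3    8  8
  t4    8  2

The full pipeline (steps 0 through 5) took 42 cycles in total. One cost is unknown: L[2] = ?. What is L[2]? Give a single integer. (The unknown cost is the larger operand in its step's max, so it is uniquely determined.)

L[2] = 8

step 0 | dur = L[0]=8 = 8
step 1 | dur = max(L[1]=8, C[0]=8) = 8
step 2 | dur = max(L[2]=?, C[1]=5) = L[2]  (unknown; binding)
step 3 | dur = max(L[3]=8, C[2]=7) = 8
step 4 | dur = max(L[4]=8, C[3]=8) = 8
step 5 | dur = C[4]=2 = 2
sum of known step durations = 34
dur[2] = total - known = 42 - 34 = 8
L[2] is the binding max in step 2, so L[2] = dur[2] = 8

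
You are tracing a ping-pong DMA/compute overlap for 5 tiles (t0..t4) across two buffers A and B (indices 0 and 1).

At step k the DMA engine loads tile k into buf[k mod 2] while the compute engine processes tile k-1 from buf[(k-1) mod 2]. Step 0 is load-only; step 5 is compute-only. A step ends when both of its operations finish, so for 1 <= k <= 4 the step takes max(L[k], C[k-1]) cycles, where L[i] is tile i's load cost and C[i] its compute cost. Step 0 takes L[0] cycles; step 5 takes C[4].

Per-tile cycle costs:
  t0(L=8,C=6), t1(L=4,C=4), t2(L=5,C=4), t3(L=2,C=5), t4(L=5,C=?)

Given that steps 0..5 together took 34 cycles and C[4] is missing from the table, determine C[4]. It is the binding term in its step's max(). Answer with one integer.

C[4] = 6

step 0 = dur = L[0]=8 = 8
step 1 = dur = max(L[1]=4, C[0]=6) = 6
step 2 = dur = max(L[2]=5, C[1]=4) = 5
step 3 = dur = max(L[3]=2, C[2]=4) = 4
step 4 = dur = max(L[4]=5, C[3]=5) = 5
step 5 = dur = C[4]=? = C[4]  (unknown; binding)
sum of known step durations = 28
dur[5] = total - known = 34 - 28 = 6
C[4] is the binding max in step 5, so C[4] = dur[5] = 6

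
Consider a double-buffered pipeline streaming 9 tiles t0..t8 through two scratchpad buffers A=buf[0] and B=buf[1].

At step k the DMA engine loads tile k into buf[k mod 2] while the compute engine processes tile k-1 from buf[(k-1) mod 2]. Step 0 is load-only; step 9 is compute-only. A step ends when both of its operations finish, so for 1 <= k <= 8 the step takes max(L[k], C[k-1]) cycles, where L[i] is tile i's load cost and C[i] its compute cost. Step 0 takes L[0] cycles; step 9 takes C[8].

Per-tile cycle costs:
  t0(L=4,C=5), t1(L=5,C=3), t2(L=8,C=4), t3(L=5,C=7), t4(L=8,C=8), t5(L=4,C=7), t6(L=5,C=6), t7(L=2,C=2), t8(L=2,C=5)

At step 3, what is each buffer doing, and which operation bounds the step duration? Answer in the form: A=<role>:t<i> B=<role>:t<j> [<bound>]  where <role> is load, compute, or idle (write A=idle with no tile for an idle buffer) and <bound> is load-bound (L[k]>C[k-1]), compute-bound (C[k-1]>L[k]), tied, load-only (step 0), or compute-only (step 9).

  0. 4=4c; end=4; A:t0 B:-
  1. max(5,5)=5c; end=9; A:t0 B:t1
  2. max(8,3)=8c; end=17; A:t2 B:t1
  3. max(5,4)=5c; end=22; A:t2 B:t3
  4. max(8,7)=8c; end=30; A:t4 B:t3
  5. max(4,8)=8c; end=38; A:t4 B:t5
  6. max(5,7)=7c; end=45; A:t6 B:t5
  7. max(2,6)=6c; end=51; A:t6 B:t7
  8. max(2,2)=2c; end=53; A:t8 B:t7
  9. 5=5c; end=58; A:t8 B:t7

step 3: A=compute:t2 B=load:t3 [load-bound]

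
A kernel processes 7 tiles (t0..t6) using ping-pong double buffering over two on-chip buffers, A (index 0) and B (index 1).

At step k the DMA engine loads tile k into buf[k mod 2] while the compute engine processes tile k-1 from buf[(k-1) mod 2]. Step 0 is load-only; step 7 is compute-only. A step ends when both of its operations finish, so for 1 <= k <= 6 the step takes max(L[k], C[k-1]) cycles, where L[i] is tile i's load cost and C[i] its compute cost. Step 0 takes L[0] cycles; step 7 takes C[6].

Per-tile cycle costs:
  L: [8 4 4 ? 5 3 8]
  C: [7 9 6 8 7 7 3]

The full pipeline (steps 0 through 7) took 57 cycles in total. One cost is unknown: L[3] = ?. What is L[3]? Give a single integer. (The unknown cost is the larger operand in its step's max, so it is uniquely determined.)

L[3] = 7

step 0: dur = L[0]=8 = 8
step 1: dur = max(L[1]=4, C[0]=7) = 7
step 2: dur = max(L[2]=4, C[1]=9) = 9
step 3: dur = max(L[3]=?, C[2]=6) = L[3]  (unknown; binding)
step 4: dur = max(L[4]=5, C[3]=8) = 8
step 5: dur = max(L[5]=3, C[4]=7) = 7
step 6: dur = max(L[6]=8, C[5]=7) = 8
step 7: dur = C[6]=3 = 3
sum of known step durations = 50
dur[3] = total - known = 57 - 50 = 7
L[3] is the binding max in step 3, so L[3] = dur[3] = 7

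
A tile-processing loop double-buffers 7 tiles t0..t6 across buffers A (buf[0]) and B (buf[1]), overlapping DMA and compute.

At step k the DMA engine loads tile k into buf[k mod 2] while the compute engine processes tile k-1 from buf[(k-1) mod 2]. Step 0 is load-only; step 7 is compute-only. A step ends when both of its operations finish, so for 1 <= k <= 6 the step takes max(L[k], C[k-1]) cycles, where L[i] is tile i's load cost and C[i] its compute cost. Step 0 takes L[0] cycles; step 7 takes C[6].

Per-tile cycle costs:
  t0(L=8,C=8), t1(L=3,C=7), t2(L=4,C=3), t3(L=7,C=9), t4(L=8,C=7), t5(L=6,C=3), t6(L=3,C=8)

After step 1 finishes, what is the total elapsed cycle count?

end_cycle[1] = 16

step 0: L[0]=8 → dur=8, Σ=8 | A=load:t0 B=idle [load-only]
step 1: L[1]=3 C[0]=8 → dur=8, Σ=16 | A=compute:t0 B=load:t1 [compute-bound]
step 2: L[2]=4 C[1]=7 → dur=7, Σ=23 | A=load:t2 B=compute:t1 [compute-bound]
step 3: L[3]=7 C[2]=3 → dur=7, Σ=30 | A=compute:t2 B=load:t3 [load-bound]
step 4: L[4]=8 C[3]=9 → dur=9, Σ=39 | A=load:t4 B=compute:t3 [compute-bound]
step 5: L[5]=6 C[4]=7 → dur=7, Σ=46 | A=compute:t4 B=load:t5 [compute-bound]
step 6: L[6]=3 C[5]=3 → dur=3, Σ=49 | A=load:t6 B=compute:t5 [tied]
step 7: C[6]=8 → dur=8, Σ=57 | A=compute:t6 B=idle [compute-only]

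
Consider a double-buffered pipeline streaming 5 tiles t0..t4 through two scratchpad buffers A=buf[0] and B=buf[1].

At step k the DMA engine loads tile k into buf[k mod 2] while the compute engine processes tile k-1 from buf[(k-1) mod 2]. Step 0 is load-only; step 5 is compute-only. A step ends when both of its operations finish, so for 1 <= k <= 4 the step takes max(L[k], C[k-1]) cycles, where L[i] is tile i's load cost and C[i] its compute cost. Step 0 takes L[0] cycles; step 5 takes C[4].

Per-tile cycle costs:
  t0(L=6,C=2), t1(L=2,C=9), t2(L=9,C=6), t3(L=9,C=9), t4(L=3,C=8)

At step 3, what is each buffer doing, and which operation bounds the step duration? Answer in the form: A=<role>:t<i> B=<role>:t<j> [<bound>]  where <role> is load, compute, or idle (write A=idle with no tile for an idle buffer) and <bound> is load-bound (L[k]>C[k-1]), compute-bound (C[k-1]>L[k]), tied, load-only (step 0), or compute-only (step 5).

step 3: A=compute:t2 B=load:t3 [load-bound]

  0. 6=6c; end=6; A:t0 B:-
  1. max(2,2)=2c; end=8; A:t0 B:t1
  2. max(9,9)=9c; end=17; A:t2 B:t1
  3. max(9,6)=9c; end=26; A:t2 B:t3
  4. max(3,9)=9c; end=35; A:t4 B:t3
  5. 8=8c; end=43; A:t4 B:t3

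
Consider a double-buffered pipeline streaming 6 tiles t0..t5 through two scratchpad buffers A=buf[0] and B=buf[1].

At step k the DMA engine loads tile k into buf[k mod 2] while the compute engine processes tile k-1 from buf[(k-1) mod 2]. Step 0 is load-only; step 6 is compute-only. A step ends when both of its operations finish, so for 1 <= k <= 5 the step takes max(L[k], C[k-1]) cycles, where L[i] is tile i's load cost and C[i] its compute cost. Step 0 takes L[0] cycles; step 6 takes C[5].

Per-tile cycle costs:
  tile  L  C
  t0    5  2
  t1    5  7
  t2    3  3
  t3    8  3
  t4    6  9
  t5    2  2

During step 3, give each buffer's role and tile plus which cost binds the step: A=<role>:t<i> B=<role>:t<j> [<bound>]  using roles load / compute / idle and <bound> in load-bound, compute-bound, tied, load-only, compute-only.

[0] DMA t0→A (5c) ∥ CU idle ⇒ 5c, clock 5
[1] DMA t1→B (5c) ∥ CU A:t0 (2c) ⇒ 5c, clock 10
[2] DMA t2→A (3c) ∥ CU B:t1 (7c) ⇒ 7c, clock 17
[3] DMA t3→B (8c) ∥ CU A:t2 (3c) ⇒ 8c, clock 25
[4] DMA t4→A (6c) ∥ CU B:t3 (3c) ⇒ 6c, clock 31
[5] DMA t5→B (2c) ∥ CU A:t4 (9c) ⇒ 9c, clock 40
[6] DMA idle ∥ CU B:t5 (2c) ⇒ 2c, clock 42

step 3: A=compute:t2 B=load:t3 [load-bound]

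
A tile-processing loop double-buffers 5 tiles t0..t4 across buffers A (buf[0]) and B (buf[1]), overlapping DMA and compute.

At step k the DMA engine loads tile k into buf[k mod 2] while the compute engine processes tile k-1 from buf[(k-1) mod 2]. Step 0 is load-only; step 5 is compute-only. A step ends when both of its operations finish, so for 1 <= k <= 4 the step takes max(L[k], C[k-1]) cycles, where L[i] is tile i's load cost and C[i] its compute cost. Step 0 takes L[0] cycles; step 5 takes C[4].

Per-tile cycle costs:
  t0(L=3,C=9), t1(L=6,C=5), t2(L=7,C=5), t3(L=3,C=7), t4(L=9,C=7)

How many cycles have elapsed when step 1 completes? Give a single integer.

  0. 3=3c; end=3; A:t0 B:-
  1. max(6,9)=9c; end=12; A:t0 B:t1
  2. max(7,5)=7c; end=19; A:t2 B:t1
  3. max(3,5)=5c; end=24; A:t2 B:t3
  4. max(9,7)=9c; end=33; A:t4 B:t3
  5. 7=7c; end=40; A:t4 B:t3

end_cycle[1] = 12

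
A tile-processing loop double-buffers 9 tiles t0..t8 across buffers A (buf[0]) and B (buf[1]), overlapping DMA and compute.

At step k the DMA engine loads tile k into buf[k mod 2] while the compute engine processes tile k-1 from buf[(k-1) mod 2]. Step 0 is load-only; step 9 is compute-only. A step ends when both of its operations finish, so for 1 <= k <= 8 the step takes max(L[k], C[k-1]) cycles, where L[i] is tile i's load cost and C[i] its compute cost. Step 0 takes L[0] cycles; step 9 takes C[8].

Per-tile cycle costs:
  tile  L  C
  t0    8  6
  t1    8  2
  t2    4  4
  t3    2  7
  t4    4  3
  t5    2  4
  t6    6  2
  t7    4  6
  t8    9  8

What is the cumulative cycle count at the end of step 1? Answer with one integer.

k=0 load=t0/8c comp=- wait=8 total=8
k=1 load=t1/8c comp=t0/6c wait=8 total=16
k=2 load=t2/4c comp=t1/2c wait=4 total=20
k=3 load=t3/2c comp=t2/4c wait=4 total=24
k=4 load=t4/4c comp=t3/7c wait=7 total=31
k=5 load=t5/2c comp=t4/3c wait=3 total=34
k=6 load=t6/6c comp=t5/4c wait=6 total=40
k=7 load=t7/4c comp=t6/2c wait=4 total=44
k=8 load=t8/9c comp=t7/6c wait=9 total=53
k=9 load=- comp=t8/8c wait=8 total=61

end_cycle[1] = 16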